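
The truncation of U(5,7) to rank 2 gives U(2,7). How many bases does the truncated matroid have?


Truncating U(5,7) to rank 2 gives U(2,7).
Bases of U(2,7) are all 2-element subsets of 7 elements.
Number of bases = (7 choose 2) = 21.

21


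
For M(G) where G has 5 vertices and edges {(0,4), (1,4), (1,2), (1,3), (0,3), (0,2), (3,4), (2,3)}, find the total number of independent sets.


An independent set in a graphic matroid is an acyclic edge subset.
G has 5 vertices and 8 edges.
Enumerate all 2^8 = 256 subsets, checking for acyclicity.
Total independent sets = 134.

134


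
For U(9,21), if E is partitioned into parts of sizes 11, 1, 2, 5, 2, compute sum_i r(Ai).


r(Ai) = min(|Ai|, 9) for each part.
Sum = min(11,9) + min(1,9) + min(2,9) + min(5,9) + min(2,9)
    = 9 + 1 + 2 + 5 + 2
    = 19.

19


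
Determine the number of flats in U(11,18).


Flats of U(11,18): every subset of size < 11 is a flat, plus E itself.
Count = (18 choose 0) + (18 choose 1) + (18 choose 2) + (18 choose 3) + (18 choose 4) + (18 choose 5) + (18 choose 6) + (18 choose 7) + (18 choose 8) + (18 choose 9) + (18 choose 10) + 1
     = 1 + 18 + 153 + 816 + 3060 + 8568 + 18564 + 31824 + 43758 + 48620 + 43758 + 1
     = 199141.

199141


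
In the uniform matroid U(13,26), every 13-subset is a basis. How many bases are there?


Bases of U(13,26) are all 13-element subsets of the 26-element ground set.
Number of bases = C(26,13).
C(26,13) = 26! / (13! * 13!) = 10400600.

10400600


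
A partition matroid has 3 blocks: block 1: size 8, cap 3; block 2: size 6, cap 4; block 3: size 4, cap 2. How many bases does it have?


A basis picks exactly ci elements from block i.
Number of bases = product of C(|Si|, ci).
= C(8,3) * C(6,4) * C(4,2)
= 56 * 15 * 6
= 5040.

5040


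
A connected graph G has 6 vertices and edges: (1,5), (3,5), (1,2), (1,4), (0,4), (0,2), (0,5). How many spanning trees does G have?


By Kirchhoff's matrix tree theorem, the number of spanning trees equals
the determinant of any cofactor of the Laplacian matrix L.
G has 6 vertices and 7 edges.
Computing the (5 x 5) cofactor determinant gives 12.

12


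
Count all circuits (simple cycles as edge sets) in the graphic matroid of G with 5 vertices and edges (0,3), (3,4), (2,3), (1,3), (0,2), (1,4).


A circuit in a graphic matroid = edge set of a simple cycle.
G has 5 vertices and 6 edges.
Enumerating all minimal edge subsets forming cycles...
Total circuits found: 2.

2


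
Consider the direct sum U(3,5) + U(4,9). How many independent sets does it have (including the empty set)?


For a direct sum, |I(M1+M2)| = |I(M1)| * |I(M2)|.
|I(U(3,5))| = sum C(5,k) for k=0..3 = 26.
|I(U(4,9))| = sum C(9,k) for k=0..4 = 256.
Total = 26 * 256 = 6656.

6656


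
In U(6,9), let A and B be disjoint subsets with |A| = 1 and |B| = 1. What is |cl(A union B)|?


|A union B| = 1 + 1 = 2 (disjoint).
In U(6,9), cl(S) = S if |S| < 6, else cl(S) = E.
Since 2 < 6, cl(A union B) = A union B.
|cl(A union B)| = 2.

2


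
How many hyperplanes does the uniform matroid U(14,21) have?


Hyperplanes of U(14,21) are flats of rank 13.
In a uniform matroid, these are exactly the (13)-element subsets.
Count = C(21,13) = 21! / (13! * 8!) = 203490.

203490


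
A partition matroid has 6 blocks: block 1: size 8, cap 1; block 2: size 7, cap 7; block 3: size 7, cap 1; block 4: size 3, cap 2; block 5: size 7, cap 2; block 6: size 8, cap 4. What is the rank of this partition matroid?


Rank of a partition matroid = sum of min(|Si|, ci) for each block.
= min(8,1) + min(7,7) + min(7,1) + min(3,2) + min(7,2) + min(8,4)
= 1 + 7 + 1 + 2 + 2 + 4
= 17.

17


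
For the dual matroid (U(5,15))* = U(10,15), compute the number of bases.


The dual of U(r,n) is U(n-r, n) = U(10,15).
Bases of U(10,15) are all (10)-element subsets.
|B(M*)| = C(15,10) = 3003.

3003


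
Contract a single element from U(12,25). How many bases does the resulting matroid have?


Contracting e from U(12,25) gives U(11,24).
Bases of U(11,24) = C(24,11) = 2496144.

2496144


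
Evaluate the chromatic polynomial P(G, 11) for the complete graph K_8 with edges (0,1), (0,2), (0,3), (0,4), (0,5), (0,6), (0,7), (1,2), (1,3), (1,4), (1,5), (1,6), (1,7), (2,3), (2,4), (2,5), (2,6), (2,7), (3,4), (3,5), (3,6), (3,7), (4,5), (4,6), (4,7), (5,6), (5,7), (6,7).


P(K_8, k) = k(k-1)(k-2)...(k-7).
P(11) = (11) * (10) * (9) * (8) * (7) * (6) * (5) * (4) = 6652800.

6652800


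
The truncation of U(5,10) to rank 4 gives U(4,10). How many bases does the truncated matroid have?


Truncating U(5,10) to rank 4 gives U(4,10).
Bases of U(4,10) are all 4-element subsets of 10 elements.
Number of bases = C(10,4) = 10! / (4! * 6!) = 210.

210


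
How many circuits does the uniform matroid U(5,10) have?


In U(5,10), circuits are the (6)-element subsets.
Any set of 6 elements is dependent, and removing any one element gives
an independent set of size 5, so it is a minimal dependent set.
Number of circuits = (10 choose 6) = 210.

210


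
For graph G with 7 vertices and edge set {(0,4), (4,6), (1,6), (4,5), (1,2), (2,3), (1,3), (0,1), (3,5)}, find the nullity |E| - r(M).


Cycle rank (nullity) = |E| - r(M) = |E| - (|V| - c).
|E| = 9, |V| = 7, c = 1.
Nullity = 9 - (7 - 1) = 9 - 6 = 3.

3


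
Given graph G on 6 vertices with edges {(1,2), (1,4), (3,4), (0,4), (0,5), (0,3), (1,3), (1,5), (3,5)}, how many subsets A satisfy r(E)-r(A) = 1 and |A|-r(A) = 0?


R(x,y) = sum over A in 2^E of x^(r(E)-r(A)) * y^(|A|-r(A)).
G has 6 vertices, 9 edges. r(E) = 5.
Enumerate all 2^9 = 512 subsets.
Count subsets with r(E)-r(A)=1 and |A|-r(A)=0: 97.

97


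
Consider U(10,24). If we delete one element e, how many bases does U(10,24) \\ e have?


Deleting e from U(10,24) gives U(10,23) since n > r.
Bases of U(10,23) = C(23,10) = 23! / (10! * 13!) = 1144066.

1144066


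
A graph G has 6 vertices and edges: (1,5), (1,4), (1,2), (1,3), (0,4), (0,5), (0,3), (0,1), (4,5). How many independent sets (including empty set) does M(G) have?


An independent set in a graphic matroid is an acyclic edge subset.
G has 6 vertices and 9 edges.
Enumerate all 2^9 = 512 subsets, checking for acyclicity.
Total independent sets = 256.

256


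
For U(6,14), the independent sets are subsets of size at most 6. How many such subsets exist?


Independent sets of U(6,14) are all subsets of size <= 6.
Count = (14 choose 0) + (14 choose 1) + (14 choose 2) + (14 choose 3) + (14 choose 4) + (14 choose 5) + (14 choose 6)
     = 1 + 14 + 91 + 364 + 1001 + 2002 + 3003
     = 6476.

6476


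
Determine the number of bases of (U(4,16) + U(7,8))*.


(M1+M2)* = M1* + M2*.
M1* = U(12,16), bases: C(16,12) = 1820.
M2* = U(1,8), bases: C(8,1) = 8.
|B(M*)| = 1820 * 8 = 14560.

14560


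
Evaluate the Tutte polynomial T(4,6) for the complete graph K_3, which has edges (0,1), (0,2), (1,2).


T(K_3; x,y) = x^2 + x + y.
T(4,6) = 16 + 4 + 6 = 26.

26


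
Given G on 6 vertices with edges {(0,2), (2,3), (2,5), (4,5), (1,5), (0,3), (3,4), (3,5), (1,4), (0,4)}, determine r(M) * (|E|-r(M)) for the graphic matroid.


r(M) = |V| - c = 6 - 1 = 5.
nullity = |E| - r(M) = 10 - 5 = 5.
Product = 5 * 5 = 25.

25


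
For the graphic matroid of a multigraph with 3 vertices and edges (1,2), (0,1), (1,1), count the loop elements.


In a graphic matroid, a loop is a self-loop edge (u,u) with rank 0.
Examining all 3 edges for self-loops...
Self-loops found: (1,1)
Number of loops = 1.

1


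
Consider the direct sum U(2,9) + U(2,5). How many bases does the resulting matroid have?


Bases of a direct sum M1 + M2: |B| = |B(M1)| * |B(M2)|.
|B(U(2,9))| = C(9,2) = 36.
|B(U(2,5))| = C(5,2) = 10.
Total bases = 36 * 10 = 360.

360


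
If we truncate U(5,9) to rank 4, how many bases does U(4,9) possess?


Truncating U(5,9) to rank 4 gives U(4,9).
Bases of U(4,9) are all 4-element subsets of 9 elements.
Number of bases = C(9,4) = 9! / (4! * 5!) = 126.

126


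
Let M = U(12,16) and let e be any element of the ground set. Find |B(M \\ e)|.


Deleting e from U(12,16) gives U(12,15) since n > r.
Bases of U(12,15) = C(15,12) = 455.

455


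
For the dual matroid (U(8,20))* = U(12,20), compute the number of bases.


The dual of U(r,n) is U(n-r, n) = U(12,20).
Bases of U(12,20) are all (12)-element subsets.
|B(M*)| = C(20,12) = 125970.

125970


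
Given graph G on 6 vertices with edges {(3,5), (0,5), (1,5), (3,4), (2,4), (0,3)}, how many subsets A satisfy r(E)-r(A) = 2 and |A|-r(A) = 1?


R(x,y) = sum over A in 2^E of x^(r(E)-r(A)) * y^(|A|-r(A)).
G has 6 vertices, 6 edges. r(E) = 5.
Enumerate all 2^6 = 64 subsets.
Count subsets with r(E)-r(A)=2 and |A|-r(A)=1: 3.

3


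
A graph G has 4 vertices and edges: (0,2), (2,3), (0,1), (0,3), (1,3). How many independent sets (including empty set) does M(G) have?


An independent set in a graphic matroid is an acyclic edge subset.
G has 4 vertices and 5 edges.
Enumerate all 2^5 = 32 subsets, checking for acyclicity.
Total independent sets = 24.

24


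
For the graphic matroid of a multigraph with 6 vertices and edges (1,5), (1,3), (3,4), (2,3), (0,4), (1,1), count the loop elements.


In a graphic matroid, a loop is a self-loop edge (u,u) with rank 0.
Examining all 6 edges for self-loops...
Self-loops found: (1,1)
Number of loops = 1.

1


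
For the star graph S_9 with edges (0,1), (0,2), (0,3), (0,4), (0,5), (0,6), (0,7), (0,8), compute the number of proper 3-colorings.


P(tree, k) = k * (k-1)^(8) for any tree on 9 vertices.
P(3) = 3 * 2^8 = 3 * 256 = 768.

768


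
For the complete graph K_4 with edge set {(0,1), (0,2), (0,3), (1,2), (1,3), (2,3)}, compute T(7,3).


T(K_4; x,y) = x^3 + 3x^2 + 4xy + 2x + y^3 + 3y^2 + 2y.
Substituting x=7, y=3:
= 343 + 147 + 84 + 14 + 27 + 27 + 6
= 648.

648


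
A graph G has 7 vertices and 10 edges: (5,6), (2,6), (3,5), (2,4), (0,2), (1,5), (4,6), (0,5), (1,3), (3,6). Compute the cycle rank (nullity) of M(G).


Cycle rank (nullity) = |E| - r(M) = |E| - (|V| - c).
|E| = 10, |V| = 7, c = 1.
Nullity = 10 - (7 - 1) = 10 - 6 = 4.

4


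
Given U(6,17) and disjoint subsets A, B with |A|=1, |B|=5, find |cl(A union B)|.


|A union B| = 1 + 5 = 6 (disjoint).
In U(6,17), cl(S) = S if |S| < 6, else cl(S) = E.
Since 6 >= 6, cl(A union B) = E.
|cl(A union B)| = 17.

17


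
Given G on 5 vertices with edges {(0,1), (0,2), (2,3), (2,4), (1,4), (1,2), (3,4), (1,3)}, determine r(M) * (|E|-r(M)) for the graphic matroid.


r(M) = |V| - c = 5 - 1 = 4.
nullity = |E| - r(M) = 8 - 4 = 4.
Product = 4 * 4 = 16.

16


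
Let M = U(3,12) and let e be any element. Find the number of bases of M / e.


Contracting e from U(3,12) gives U(2,11).
Bases of U(2,11) = (11 choose 2) = 55.

55


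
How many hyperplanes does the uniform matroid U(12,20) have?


Hyperplanes of U(12,20) are flats of rank 11.
In a uniform matroid, these are exactly the (11)-element subsets.
Count = (20 choose 11) = 167960.

167960


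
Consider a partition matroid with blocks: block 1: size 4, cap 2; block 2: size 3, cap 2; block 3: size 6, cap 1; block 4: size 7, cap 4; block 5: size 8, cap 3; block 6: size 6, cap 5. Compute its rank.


Rank of a partition matroid = sum of min(|Si|, ci) for each block.
= min(4,2) + min(3,2) + min(6,1) + min(7,4) + min(8,3) + min(6,5)
= 2 + 2 + 1 + 4 + 3 + 5
= 17.

17


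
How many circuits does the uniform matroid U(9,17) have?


In U(9,17), circuits are the (10)-element subsets.
Any set of 10 elements is dependent, and removing any one element gives
an independent set of size 9, so it is a minimal dependent set.
Number of circuits = C(17,10) = 17! / (10! * 7!) = 19448.

19448


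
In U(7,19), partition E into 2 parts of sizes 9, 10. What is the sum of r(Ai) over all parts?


r(Ai) = min(|Ai|, 7) for each part.
Sum = min(9,7) + min(10,7)
    = 7 + 7
    = 14.

14


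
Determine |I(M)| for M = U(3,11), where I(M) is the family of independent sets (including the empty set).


Independent sets of U(3,11) are all subsets of size <= 3.
Count = (11 choose 0) + (11 choose 1) + (11 choose 2) + (11 choose 3)
     = 1 + 11 + 55 + 165
     = 232.

232


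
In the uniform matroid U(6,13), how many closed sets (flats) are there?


Flats of U(6,13): every subset of size < 6 is a flat, plus E itself.
Count = C(13,0) + C(13,1) + C(13,2) + C(13,3) + C(13,4) + C(13,5) + 1
     = 1 + 13 + 78 + 286 + 715 + 1287 + 1
     = 2381.

2381


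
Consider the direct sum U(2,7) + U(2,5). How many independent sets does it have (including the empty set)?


For a direct sum, |I(M1+M2)| = |I(M1)| * |I(M2)|.
|I(U(2,7))| = sum C(7,k) for k=0..2 = 29.
|I(U(2,5))| = sum C(5,k) for k=0..2 = 16.
Total = 29 * 16 = 464.

464


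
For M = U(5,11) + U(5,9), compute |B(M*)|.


(M1+M2)* = M1* + M2*.
M1* = U(6,11), bases: C(11,6) = 462.
M2* = U(4,9), bases: C(9,4) = 126.
|B(M*)| = 462 * 126 = 58212.

58212


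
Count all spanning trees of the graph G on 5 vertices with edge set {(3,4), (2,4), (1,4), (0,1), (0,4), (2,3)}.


By Kirchhoff's matrix tree theorem, the number of spanning trees equals
the determinant of any cofactor of the Laplacian matrix L.
G has 5 vertices and 6 edges.
Computing the (4 x 4) cofactor determinant gives 9.

9


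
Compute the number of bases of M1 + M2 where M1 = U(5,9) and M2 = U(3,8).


Bases of a direct sum M1 + M2: |B| = |B(M1)| * |B(M2)|.
|B(U(5,9))| = C(9,5) = 126.
|B(U(3,8))| = C(8,3) = 56.
Total bases = 126 * 56 = 7056.

7056


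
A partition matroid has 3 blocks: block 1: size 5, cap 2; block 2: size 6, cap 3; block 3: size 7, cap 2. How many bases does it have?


A basis picks exactly ci elements from block i.
Number of bases = product of C(|Si|, ci).
= C(5,2) * C(6,3) * C(7,2)
= 10 * 20 * 21
= 4200.

4200


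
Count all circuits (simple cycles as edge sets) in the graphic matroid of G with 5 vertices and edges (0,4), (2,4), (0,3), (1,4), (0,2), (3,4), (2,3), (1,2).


A circuit in a graphic matroid = edge set of a simple cycle.
G has 5 vertices and 8 edges.
Enumerating all minimal edge subsets forming cycles...
Total circuits found: 12.

12


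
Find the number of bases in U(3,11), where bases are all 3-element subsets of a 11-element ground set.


Bases of U(3,11) are all 3-element subsets of the 11-element ground set.
Number of bases = C(11,3).
C(11,3) = 11! / (3! * 8!) = 165.

165


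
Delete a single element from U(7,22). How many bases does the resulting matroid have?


Deleting e from U(7,22) gives U(7,21) since n > r.
Bases of U(7,21) = C(21,7) = 116280.

116280


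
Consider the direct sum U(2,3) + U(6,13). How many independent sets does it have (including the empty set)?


For a direct sum, |I(M1+M2)| = |I(M1)| * |I(M2)|.
|I(U(2,3))| = sum C(3,k) for k=0..2 = 7.
|I(U(6,13))| = sum C(13,k) for k=0..6 = 4096.
Total = 7 * 4096 = 28672.

28672


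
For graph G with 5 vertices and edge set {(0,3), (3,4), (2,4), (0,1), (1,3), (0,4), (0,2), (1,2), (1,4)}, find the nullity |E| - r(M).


Cycle rank (nullity) = |E| - r(M) = |E| - (|V| - c).
|E| = 9, |V| = 5, c = 1.
Nullity = 9 - (5 - 1) = 9 - 4 = 5.

5


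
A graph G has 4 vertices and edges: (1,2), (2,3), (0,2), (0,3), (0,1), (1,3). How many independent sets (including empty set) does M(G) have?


An independent set in a graphic matroid is an acyclic edge subset.
G has 4 vertices and 6 edges.
Enumerate all 2^6 = 64 subsets, checking for acyclicity.
Total independent sets = 38.

38


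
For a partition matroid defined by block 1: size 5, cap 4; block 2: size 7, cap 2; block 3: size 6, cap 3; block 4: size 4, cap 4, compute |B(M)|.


A basis picks exactly ci elements from block i.
Number of bases = product of C(|Si|, ci).
= C(5,4) * C(7,2) * C(6,3) * C(4,4)
= 5 * 21 * 20 * 1
= 2100.

2100


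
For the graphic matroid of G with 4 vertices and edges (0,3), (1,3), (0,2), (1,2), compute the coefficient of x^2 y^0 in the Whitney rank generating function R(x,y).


R(x,y) = sum over A in 2^E of x^(r(E)-r(A)) * y^(|A|-r(A)).
G has 4 vertices, 4 edges. r(E) = 3.
Enumerate all 2^4 = 16 subsets.
Count subsets with r(E)-r(A)=2 and |A|-r(A)=0: 4.

4


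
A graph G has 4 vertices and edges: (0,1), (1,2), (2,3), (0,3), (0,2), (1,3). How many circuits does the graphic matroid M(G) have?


A circuit in a graphic matroid = edge set of a simple cycle.
G has 4 vertices and 6 edges.
Enumerating all minimal edge subsets forming cycles...
Total circuits found: 7.

7


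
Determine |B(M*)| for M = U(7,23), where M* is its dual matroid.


The dual of U(r,n) is U(n-r, n) = U(16,23).
Bases of U(16,23) are all (16)-element subsets.
|B(M*)| = C(23,16) = 23! / (16! * 7!) = 245157.

245157


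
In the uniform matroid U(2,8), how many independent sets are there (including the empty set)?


Independent sets of U(2,8) are all subsets of size <= 2.
Count = C(8,0) + C(8,1) + C(8,2)
     = 1 + 8 + 28
     = 37.

37


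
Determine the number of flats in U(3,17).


Flats of U(3,17): every subset of size < 3 is a flat, plus E itself.
Count = (17 choose 0) + (17 choose 1) + (17 choose 2) + 1
     = 1 + 17 + 136 + 1
     = 155.

155


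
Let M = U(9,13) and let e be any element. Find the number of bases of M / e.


Contracting e from U(9,13) gives U(8,12).
Bases of U(8,12) = C(12,8) = 495.

495


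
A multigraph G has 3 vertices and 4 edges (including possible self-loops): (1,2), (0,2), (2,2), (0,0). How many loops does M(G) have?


In a graphic matroid, a loop is a self-loop edge (u,u) with rank 0.
Examining all 4 edges for self-loops...
Self-loops found: (2,2), (0,0)
Number of loops = 2.

2


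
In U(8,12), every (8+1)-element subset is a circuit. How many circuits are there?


In U(8,12), circuits are the (9)-element subsets.
Any set of 9 elements is dependent, and removing any one element gives
an independent set of size 8, so it is a minimal dependent set.
Number of circuits = C(12,9) = 220.

220


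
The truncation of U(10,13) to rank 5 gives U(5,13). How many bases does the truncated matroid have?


Truncating U(10,13) to rank 5 gives U(5,13).
Bases of U(5,13) are all 5-element subsets of 13 elements.
Number of bases = C(13,5) = 1287.

1287


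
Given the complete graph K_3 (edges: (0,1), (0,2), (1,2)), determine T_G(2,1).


T(K_3; x,y) = x^2 + x + y.
T(2,1) = 4 + 2 + 1 = 7.

7


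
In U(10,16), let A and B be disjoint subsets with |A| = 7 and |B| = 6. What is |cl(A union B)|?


|A union B| = 7 + 6 = 13 (disjoint).
In U(10,16), cl(S) = S if |S| < 10, else cl(S) = E.
Since 13 >= 10, cl(A union B) = E.
|cl(A union B)| = 16.

16


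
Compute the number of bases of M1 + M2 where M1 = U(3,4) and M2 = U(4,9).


Bases of a direct sum M1 + M2: |B| = |B(M1)| * |B(M2)|.
|B(U(3,4))| = C(4,3) = 4.
|B(U(4,9))| = C(9,4) = 126.
Total bases = 4 * 126 = 504.

504


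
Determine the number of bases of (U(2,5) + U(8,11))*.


(M1+M2)* = M1* + M2*.
M1* = U(3,5), bases: C(5,3) = 10.
M2* = U(3,11), bases: C(11,3) = 165.
|B(M*)| = 10 * 165 = 1650.

1650


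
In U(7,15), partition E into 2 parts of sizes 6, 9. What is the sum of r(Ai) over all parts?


r(Ai) = min(|Ai|, 7) for each part.
Sum = min(6,7) + min(9,7)
    = 6 + 7
    = 13.

13


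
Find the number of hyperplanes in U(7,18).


Hyperplanes of U(7,18) are flats of rank 6.
In a uniform matroid, these are exactly the (6)-element subsets.
Count = (18 choose 6) = 18564.

18564


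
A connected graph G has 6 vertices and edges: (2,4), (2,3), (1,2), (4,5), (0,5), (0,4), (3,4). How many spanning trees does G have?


By Kirchhoff's matrix tree theorem, the number of spanning trees equals
the determinant of any cofactor of the Laplacian matrix L.
G has 6 vertices and 7 edges.
Computing the (5 x 5) cofactor determinant gives 9.

9


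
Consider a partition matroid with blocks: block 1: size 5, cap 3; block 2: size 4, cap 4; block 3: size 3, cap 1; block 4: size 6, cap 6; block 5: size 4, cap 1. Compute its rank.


Rank of a partition matroid = sum of min(|Si|, ci) for each block.
= min(5,3) + min(4,4) + min(3,1) + min(6,6) + min(4,1)
= 3 + 4 + 1 + 6 + 1
= 15.

15


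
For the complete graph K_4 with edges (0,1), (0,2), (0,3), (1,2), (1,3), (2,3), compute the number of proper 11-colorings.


P(K_4, k) = k(k-1)(k-2)...(k-3).
P(11) = (11) * (10) * (9) * (8) = 7920.

7920


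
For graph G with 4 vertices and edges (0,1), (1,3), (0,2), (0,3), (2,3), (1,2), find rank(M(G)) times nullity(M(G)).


r(M) = |V| - c = 4 - 1 = 3.
nullity = |E| - r(M) = 6 - 3 = 3.
Product = 3 * 3 = 9.

9


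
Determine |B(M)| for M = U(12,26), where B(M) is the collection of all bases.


Bases of U(12,26) are all 12-element subsets of the 26-element ground set.
Number of bases = C(26,12).
C(26,12) = 9657700.

9657700


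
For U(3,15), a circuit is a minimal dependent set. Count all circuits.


In U(3,15), circuits are the (4)-element subsets.
Any set of 4 elements is dependent, and removing any one element gives
an independent set of size 3, so it is a minimal dependent set.
Number of circuits = (15 choose 4) = 1365.

1365


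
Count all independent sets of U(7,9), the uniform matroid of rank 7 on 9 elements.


Independent sets of U(7,9) are all subsets of size <= 7.
Count = (9 choose 0) + (9 choose 1) + (9 choose 2) + (9 choose 3) + (9 choose 4) + (9 choose 5) + (9 choose 6) + (9 choose 7)
     = 1 + 9 + 36 + 84 + 126 + 126 + 84 + 36
     = 502.

502


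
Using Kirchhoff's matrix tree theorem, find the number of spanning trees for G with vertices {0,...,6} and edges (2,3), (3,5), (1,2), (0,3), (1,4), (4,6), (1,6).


By Kirchhoff's matrix tree theorem, the number of spanning trees equals
the determinant of any cofactor of the Laplacian matrix L.
G has 7 vertices and 7 edges.
Computing the (6 x 6) cofactor determinant gives 3.

3


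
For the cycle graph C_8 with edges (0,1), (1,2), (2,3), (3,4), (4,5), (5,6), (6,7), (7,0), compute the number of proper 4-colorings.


P(C_8, k) = (k-1)^8 + (-1)^8*(k-1).
P(4) = (3)^8 + 3
= 6561 + 3 = 6564.

6564


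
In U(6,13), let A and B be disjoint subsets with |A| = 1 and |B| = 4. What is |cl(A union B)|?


|A union B| = 1 + 4 = 5 (disjoint).
In U(6,13), cl(S) = S if |S| < 6, else cl(S) = E.
Since 5 < 6, cl(A union B) = A union B.
|cl(A union B)| = 5.

5


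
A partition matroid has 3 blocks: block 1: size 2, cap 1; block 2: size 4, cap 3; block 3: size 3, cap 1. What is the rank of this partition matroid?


Rank of a partition matroid = sum of min(|Si|, ci) for each block.
= min(2,1) + min(4,3) + min(3,1)
= 1 + 3 + 1
= 5.

5


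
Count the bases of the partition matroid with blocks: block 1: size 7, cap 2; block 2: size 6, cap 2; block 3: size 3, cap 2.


A basis picks exactly ci elements from block i.
Number of bases = product of C(|Si|, ci).
= C(7,2) * C(6,2) * C(3,2)
= 21 * 15 * 3
= 945.

945


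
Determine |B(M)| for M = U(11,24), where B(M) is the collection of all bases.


Bases of U(11,24) are all 11-element subsets of the 24-element ground set.
Number of bases = C(24,11).
(24 choose 11) = 2496144.

2496144


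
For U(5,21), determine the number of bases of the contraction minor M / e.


Contracting e from U(5,21) gives U(4,20).
Bases of U(4,20) = (20 choose 4) = 4845.

4845


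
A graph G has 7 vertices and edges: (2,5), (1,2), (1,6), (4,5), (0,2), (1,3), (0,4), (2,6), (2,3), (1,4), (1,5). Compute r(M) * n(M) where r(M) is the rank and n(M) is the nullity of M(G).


r(M) = |V| - c = 7 - 1 = 6.
nullity = |E| - r(M) = 11 - 6 = 5.
Product = 6 * 5 = 30.

30


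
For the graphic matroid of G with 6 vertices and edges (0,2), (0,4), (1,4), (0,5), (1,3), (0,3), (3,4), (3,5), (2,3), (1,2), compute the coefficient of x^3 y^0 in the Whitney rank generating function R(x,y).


R(x,y) = sum over A in 2^E of x^(r(E)-r(A)) * y^(|A|-r(A)).
G has 6 vertices, 10 edges. r(E) = 5.
Enumerate all 2^10 = 1024 subsets.
Count subsets with r(E)-r(A)=3 and |A|-r(A)=0: 45.

45


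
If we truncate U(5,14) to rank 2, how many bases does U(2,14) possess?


Truncating U(5,14) to rank 2 gives U(2,14).
Bases of U(2,14) are all 2-element subsets of 14 elements.
Number of bases = C(14,2) = 14! / (2! * 12!) = 91.

91


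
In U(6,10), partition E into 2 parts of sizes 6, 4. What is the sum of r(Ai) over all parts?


r(Ai) = min(|Ai|, 6) for each part.
Sum = min(6,6) + min(4,6)
    = 6 + 4
    = 10.

10


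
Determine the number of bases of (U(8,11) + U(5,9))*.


(M1+M2)* = M1* + M2*.
M1* = U(3,11), bases: C(11,3) = 165.
M2* = U(4,9), bases: C(9,4) = 126.
|B(M*)| = 165 * 126 = 20790.

20790


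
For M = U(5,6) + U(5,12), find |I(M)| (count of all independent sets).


For a direct sum, |I(M1+M2)| = |I(M1)| * |I(M2)|.
|I(U(5,6))| = sum C(6,k) for k=0..5 = 63.
|I(U(5,12))| = sum C(12,k) for k=0..5 = 1586.
Total = 63 * 1586 = 99918.

99918


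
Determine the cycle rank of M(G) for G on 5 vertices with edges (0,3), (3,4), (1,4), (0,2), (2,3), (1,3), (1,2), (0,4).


Cycle rank (nullity) = |E| - r(M) = |E| - (|V| - c).
|E| = 8, |V| = 5, c = 1.
Nullity = 8 - (5 - 1) = 8 - 4 = 4.

4


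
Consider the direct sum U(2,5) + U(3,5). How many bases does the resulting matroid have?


Bases of a direct sum M1 + M2: |B| = |B(M1)| * |B(M2)|.
|B(U(2,5))| = C(5,2) = 10.
|B(U(3,5))| = C(5,3) = 10.
Total bases = 10 * 10 = 100.

100


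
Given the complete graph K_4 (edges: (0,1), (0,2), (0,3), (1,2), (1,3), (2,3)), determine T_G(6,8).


T(K_4; x,y) = x^3 + 3x^2 + 4xy + 2x + y^3 + 3y^2 + 2y.
Substituting x=6, y=8:
= 216 + 108 + 192 + 12 + 512 + 192 + 16
= 1248.

1248


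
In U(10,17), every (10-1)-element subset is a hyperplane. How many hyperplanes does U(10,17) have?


Hyperplanes of U(10,17) are flats of rank 9.
In a uniform matroid, these are exactly the (9)-element subsets.
Count = C(17,9) = 17! / (9! * 8!) = 24310.

24310


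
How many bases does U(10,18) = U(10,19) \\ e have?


Deleting e from U(10,19) gives U(10,18) since n > r.
Bases of U(10,18) = (18 choose 10) = 43758.

43758


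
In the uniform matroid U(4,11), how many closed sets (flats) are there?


Flats of U(4,11): every subset of size < 4 is a flat, plus E itself.
Count = C(11,0) + C(11,1) + C(11,2) + C(11,3) + 1
     = 1 + 11 + 55 + 165 + 1
     = 233.

233


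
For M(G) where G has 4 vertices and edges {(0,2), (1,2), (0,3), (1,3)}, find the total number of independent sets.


An independent set in a graphic matroid is an acyclic edge subset.
G has 4 vertices and 4 edges.
Enumerate all 2^4 = 16 subsets, checking for acyclicity.
Total independent sets = 15.

15


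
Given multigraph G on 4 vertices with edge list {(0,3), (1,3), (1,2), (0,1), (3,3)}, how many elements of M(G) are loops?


In a graphic matroid, a loop is a self-loop edge (u,u) with rank 0.
Examining all 5 edges for self-loops...
Self-loops found: (3,3)
Number of loops = 1.

1


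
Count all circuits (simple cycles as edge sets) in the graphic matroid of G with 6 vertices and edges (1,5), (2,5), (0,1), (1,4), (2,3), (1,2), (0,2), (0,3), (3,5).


A circuit in a graphic matroid = edge set of a simple cycle.
G has 6 vertices and 9 edges.
Enumerating all minimal edge subsets forming cycles...
Total circuits found: 13.

13


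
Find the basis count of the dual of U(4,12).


The dual of U(r,n) is U(n-r, n) = U(8,12).
Bases of U(8,12) are all (8)-element subsets.
|B(M*)| = C(12,8) = 12! / (8! * 4!) = 495.

495


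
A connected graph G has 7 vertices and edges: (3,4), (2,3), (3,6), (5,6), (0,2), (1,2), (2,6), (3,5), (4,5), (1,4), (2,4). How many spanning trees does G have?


By Kirchhoff's matrix tree theorem, the number of spanning trees equals
the determinant of any cofactor of the Laplacian matrix L.
G has 7 vertices and 11 edges.
Computing the (6 x 6) cofactor determinant gives 114.

114


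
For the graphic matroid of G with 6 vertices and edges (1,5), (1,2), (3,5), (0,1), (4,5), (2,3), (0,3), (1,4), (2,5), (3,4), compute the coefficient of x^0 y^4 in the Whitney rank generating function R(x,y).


R(x,y) = sum over A in 2^E of x^(r(E)-r(A)) * y^(|A|-r(A)).
G has 6 vertices, 10 edges. r(E) = 5.
Enumerate all 2^10 = 1024 subsets.
Count subsets with r(E)-r(A)=0 and |A|-r(A)=4: 10.

10


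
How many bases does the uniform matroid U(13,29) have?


Bases of U(13,29) are all 13-element subsets of the 29-element ground set.
Number of bases = C(29,13).
C(29,13) = 29! / (13! * 16!) = 67863915.

67863915


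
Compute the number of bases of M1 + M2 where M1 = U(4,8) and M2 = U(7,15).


Bases of a direct sum M1 + M2: |B| = |B(M1)| * |B(M2)|.
|B(U(4,8))| = C(8,4) = 70.
|B(U(7,15))| = C(15,7) = 6435.
Total bases = 70 * 6435 = 450450.

450450


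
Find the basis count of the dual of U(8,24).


The dual of U(r,n) is U(n-r, n) = U(16,24).
Bases of U(16,24) are all (16)-element subsets.
|B(M*)| = C(24,16) = 24! / (16! * 8!) = 735471.

735471


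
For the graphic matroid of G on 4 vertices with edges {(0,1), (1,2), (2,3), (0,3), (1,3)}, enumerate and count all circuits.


A circuit in a graphic matroid = edge set of a simple cycle.
G has 4 vertices and 5 edges.
Enumerating all minimal edge subsets forming cycles...
Total circuits found: 3.

3


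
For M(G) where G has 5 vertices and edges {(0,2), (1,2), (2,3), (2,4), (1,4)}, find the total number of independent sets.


An independent set in a graphic matroid is an acyclic edge subset.
G has 5 vertices and 5 edges.
Enumerate all 2^5 = 32 subsets, checking for acyclicity.
Total independent sets = 28.

28


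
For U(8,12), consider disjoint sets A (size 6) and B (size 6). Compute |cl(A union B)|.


|A union B| = 6 + 6 = 12 (disjoint).
In U(8,12), cl(S) = S if |S| < 8, else cl(S) = E.
Since 12 >= 8, cl(A union B) = E.
|cl(A union B)| = 12.

12


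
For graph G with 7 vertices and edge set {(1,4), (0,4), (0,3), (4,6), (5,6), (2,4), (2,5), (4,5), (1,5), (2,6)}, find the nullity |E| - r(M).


Cycle rank (nullity) = |E| - r(M) = |E| - (|V| - c).
|E| = 10, |V| = 7, c = 1.
Nullity = 10 - (7 - 1) = 10 - 6 = 4.

4


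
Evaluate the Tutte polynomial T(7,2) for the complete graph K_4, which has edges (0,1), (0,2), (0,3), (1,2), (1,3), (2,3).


T(K_4; x,y) = x^3 + 3x^2 + 4xy + 2x + y^3 + 3y^2 + 2y.
Substituting x=7, y=2:
= 343 + 147 + 56 + 14 + 8 + 12 + 4
= 584.

584


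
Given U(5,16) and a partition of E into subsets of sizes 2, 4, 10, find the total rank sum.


r(Ai) = min(|Ai|, 5) for each part.
Sum = min(2,5) + min(4,5) + min(10,5)
    = 2 + 4 + 5
    = 11.

11


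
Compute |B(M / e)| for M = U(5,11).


Contracting e from U(5,11) gives U(4,10).
Bases of U(4,10) = C(10,4) = 10! / (4! * 6!) = 210.

210


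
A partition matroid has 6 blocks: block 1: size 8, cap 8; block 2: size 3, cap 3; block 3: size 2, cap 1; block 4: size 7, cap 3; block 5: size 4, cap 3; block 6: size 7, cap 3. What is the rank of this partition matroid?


Rank of a partition matroid = sum of min(|Si|, ci) for each block.
= min(8,8) + min(3,3) + min(2,1) + min(7,3) + min(4,3) + min(7,3)
= 8 + 3 + 1 + 3 + 3 + 3
= 21.

21


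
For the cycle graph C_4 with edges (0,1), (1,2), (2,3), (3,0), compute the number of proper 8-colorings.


P(C_4, k) = (k-1)^4 + (-1)^4*(k-1).
P(8) = (7)^4 + 7
= 2401 + 7 = 2408.

2408


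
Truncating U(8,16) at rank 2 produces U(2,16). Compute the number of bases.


Truncating U(8,16) to rank 2 gives U(2,16).
Bases of U(2,16) are all 2-element subsets of 16 elements.
Number of bases = C(16,2) = (16 * 15) / (1 * 2) = 120.

120


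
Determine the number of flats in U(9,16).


Flats of U(9,16): every subset of size < 9 is a flat, plus E itself.
Count = (16 choose 0) + (16 choose 1) + (16 choose 2) + (16 choose 3) + (16 choose 4) + (16 choose 5) + (16 choose 6) + (16 choose 7) + (16 choose 8) + 1
     = 1 + 16 + 120 + 560 + 1820 + 4368 + 8008 + 11440 + 12870 + 1
     = 39204.

39204


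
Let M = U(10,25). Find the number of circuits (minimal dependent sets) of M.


In U(10,25), circuits are the (11)-element subsets.
Any set of 11 elements is dependent, and removing any one element gives
an independent set of size 10, so it is a minimal dependent set.
Number of circuits = C(25,11) = 25! / (11! * 14!) = 4457400.

4457400


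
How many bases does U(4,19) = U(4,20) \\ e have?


Deleting e from U(4,20) gives U(4,19) since n > r.
Bases of U(4,19) = C(19,4) = 19! / (4! * 15!) = 3876.

3876


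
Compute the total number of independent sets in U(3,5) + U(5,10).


For a direct sum, |I(M1+M2)| = |I(M1)| * |I(M2)|.
|I(U(3,5))| = sum C(5,k) for k=0..3 = 26.
|I(U(5,10))| = sum C(10,k) for k=0..5 = 638.
Total = 26 * 638 = 16588.

16588


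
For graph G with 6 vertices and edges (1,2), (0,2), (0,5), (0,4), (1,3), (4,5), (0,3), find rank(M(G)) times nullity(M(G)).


r(M) = |V| - c = 6 - 1 = 5.
nullity = |E| - r(M) = 7 - 5 = 2.
Product = 5 * 2 = 10.

10


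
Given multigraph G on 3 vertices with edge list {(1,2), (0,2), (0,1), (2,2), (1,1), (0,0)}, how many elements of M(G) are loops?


In a graphic matroid, a loop is a self-loop edge (u,u) with rank 0.
Examining all 6 edges for self-loops...
Self-loops found: (2,2), (1,1), (0,0)
Number of loops = 3.

3


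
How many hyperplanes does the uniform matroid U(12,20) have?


Hyperplanes of U(12,20) are flats of rank 11.
In a uniform matroid, these are exactly the (11)-element subsets.
Count = (20 choose 11) = 167960.

167960


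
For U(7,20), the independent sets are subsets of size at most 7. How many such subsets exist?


Independent sets of U(7,20) are all subsets of size <= 7.
Count = C(20,0) + C(20,1) + C(20,2) + C(20,3) + C(20,4) + C(20,5) + C(20,6) + C(20,7)
     = 1 + 20 + 190 + 1140 + 4845 + 15504 + 38760 + 77520
     = 137980.

137980


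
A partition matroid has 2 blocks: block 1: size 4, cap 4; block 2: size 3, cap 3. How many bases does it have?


A basis picks exactly ci elements from block i.
Number of bases = product of C(|Si|, ci).
= C(4,4) * C(3,3)
= 1 * 1
= 1.

1


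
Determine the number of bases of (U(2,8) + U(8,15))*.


(M1+M2)* = M1* + M2*.
M1* = U(6,8), bases: C(8,6) = 28.
M2* = U(7,15), bases: C(15,7) = 6435.
|B(M*)| = 28 * 6435 = 180180.

180180


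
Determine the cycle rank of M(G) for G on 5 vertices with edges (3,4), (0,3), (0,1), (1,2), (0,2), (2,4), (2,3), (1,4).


Cycle rank (nullity) = |E| - r(M) = |E| - (|V| - c).
|E| = 8, |V| = 5, c = 1.
Nullity = 8 - (5 - 1) = 8 - 4 = 4.

4


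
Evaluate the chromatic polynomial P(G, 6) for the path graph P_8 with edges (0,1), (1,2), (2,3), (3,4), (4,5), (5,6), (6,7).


P(P_8, k) = k * (k-1)^(7).
P(6) = 6 * 5^7 = 6 * 78125 = 468750.

468750


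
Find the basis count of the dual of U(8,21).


The dual of U(r,n) is U(n-r, n) = U(13,21).
Bases of U(13,21) are all (13)-element subsets.
|B(M*)| = C(21,13) = 203490.

203490


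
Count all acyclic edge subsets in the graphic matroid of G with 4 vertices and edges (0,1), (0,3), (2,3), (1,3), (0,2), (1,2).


An independent set in a graphic matroid is an acyclic edge subset.
G has 4 vertices and 6 edges.
Enumerate all 2^6 = 64 subsets, checking for acyclicity.
Total independent sets = 38.

38


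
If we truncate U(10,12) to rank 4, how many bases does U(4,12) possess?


Truncating U(10,12) to rank 4 gives U(4,12).
Bases of U(4,12) are all 4-element subsets of 12 elements.
Number of bases = (12 choose 4) = 495.

495


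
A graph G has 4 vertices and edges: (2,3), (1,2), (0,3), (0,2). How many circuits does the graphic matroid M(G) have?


A circuit in a graphic matroid = edge set of a simple cycle.
G has 4 vertices and 4 edges.
Enumerating all minimal edge subsets forming cycles...
Total circuits found: 1.

1


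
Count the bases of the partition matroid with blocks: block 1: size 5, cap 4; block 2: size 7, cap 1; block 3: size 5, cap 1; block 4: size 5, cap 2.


A basis picks exactly ci elements from block i.
Number of bases = product of C(|Si|, ci).
= C(5,4) * C(7,1) * C(5,1) * C(5,2)
= 5 * 7 * 5 * 10
= 1750.

1750


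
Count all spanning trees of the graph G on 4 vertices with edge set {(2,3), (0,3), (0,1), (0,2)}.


By Kirchhoff's matrix tree theorem, the number of spanning trees equals
the determinant of any cofactor of the Laplacian matrix L.
G has 4 vertices and 4 edges.
Computing the (3 x 3) cofactor determinant gives 3.

3


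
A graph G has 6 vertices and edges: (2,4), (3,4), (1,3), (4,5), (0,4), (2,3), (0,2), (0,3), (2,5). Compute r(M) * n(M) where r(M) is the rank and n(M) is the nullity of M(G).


r(M) = |V| - c = 6 - 1 = 5.
nullity = |E| - r(M) = 9 - 5 = 4.
Product = 5 * 4 = 20.

20


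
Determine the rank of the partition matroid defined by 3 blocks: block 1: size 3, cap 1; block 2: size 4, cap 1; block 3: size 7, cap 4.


Rank of a partition matroid = sum of min(|Si|, ci) for each block.
= min(3,1) + min(4,1) + min(7,4)
= 1 + 1 + 4
= 6.

6


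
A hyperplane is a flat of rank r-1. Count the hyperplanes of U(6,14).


Hyperplanes of U(6,14) are flats of rank 5.
In a uniform matroid, these are exactly the (5)-element subsets.
Count = C(14,5) = 14! / (5! * 9!) = 2002.

2002


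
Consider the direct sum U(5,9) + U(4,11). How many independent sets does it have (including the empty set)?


For a direct sum, |I(M1+M2)| = |I(M1)| * |I(M2)|.
|I(U(5,9))| = sum C(9,k) for k=0..5 = 382.
|I(U(4,11))| = sum C(11,k) for k=0..4 = 562.
Total = 382 * 562 = 214684.

214684


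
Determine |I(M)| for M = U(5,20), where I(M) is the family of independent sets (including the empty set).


Independent sets of U(5,20) are all subsets of size <= 5.
Count = C(20,0) + C(20,1) + C(20,2) + C(20,3) + C(20,4) + C(20,5)
     = 1 + 20 + 190 + 1140 + 4845 + 15504
     = 21700.

21700


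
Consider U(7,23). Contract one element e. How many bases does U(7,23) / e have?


Contracting e from U(7,23) gives U(6,22).
Bases of U(6,22) = C(22,6) = 74613.

74613


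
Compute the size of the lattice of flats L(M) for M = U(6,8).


Flats of U(6,8): every subset of size < 6 is a flat, plus E itself.
Count = C(8,0) + C(8,1) + C(8,2) + C(8,3) + C(8,4) + C(8,5) + 1
     = 1 + 8 + 28 + 56 + 70 + 56 + 1
     = 220.

220


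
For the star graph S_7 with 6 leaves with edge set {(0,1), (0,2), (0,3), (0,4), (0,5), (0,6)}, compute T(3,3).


A star on 7 vertices is a tree with 6 edges.
T(x,y) = x^(6) for any tree.
T(3,3) = 3^6 = 729.

729


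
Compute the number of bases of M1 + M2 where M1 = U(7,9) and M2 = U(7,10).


Bases of a direct sum M1 + M2: |B| = |B(M1)| * |B(M2)|.
|B(U(7,9))| = C(9,7) = 36.
|B(U(7,10))| = C(10,7) = 120.
Total bases = 36 * 120 = 4320.

4320


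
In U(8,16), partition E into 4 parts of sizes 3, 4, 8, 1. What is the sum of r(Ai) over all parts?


r(Ai) = min(|Ai|, 8) for each part.
Sum = min(3,8) + min(4,8) + min(8,8) + min(1,8)
    = 3 + 4 + 8 + 1
    = 16.

16


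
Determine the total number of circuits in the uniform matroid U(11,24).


In U(11,24), circuits are the (12)-element subsets.
Any set of 12 elements is dependent, and removing any one element gives
an independent set of size 11, so it is a minimal dependent set.
Number of circuits = C(24,12) = 24! / (12! * 12!) = 2704156.

2704156


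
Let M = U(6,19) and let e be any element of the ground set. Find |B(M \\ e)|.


Deleting e from U(6,19) gives U(6,18) since n > r.
Bases of U(6,18) = (18 choose 6) = 18564.

18564


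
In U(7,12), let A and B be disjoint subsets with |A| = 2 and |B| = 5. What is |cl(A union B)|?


|A union B| = 2 + 5 = 7 (disjoint).
In U(7,12), cl(S) = S if |S| < 7, else cl(S) = E.
Since 7 >= 7, cl(A union B) = E.
|cl(A union B)| = 12.

12


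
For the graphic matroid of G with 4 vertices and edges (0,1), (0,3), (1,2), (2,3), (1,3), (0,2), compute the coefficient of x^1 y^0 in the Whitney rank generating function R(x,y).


R(x,y) = sum over A in 2^E of x^(r(E)-r(A)) * y^(|A|-r(A)).
G has 4 vertices, 6 edges. r(E) = 3.
Enumerate all 2^6 = 64 subsets.
Count subsets with r(E)-r(A)=1 and |A|-r(A)=0: 15.

15
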